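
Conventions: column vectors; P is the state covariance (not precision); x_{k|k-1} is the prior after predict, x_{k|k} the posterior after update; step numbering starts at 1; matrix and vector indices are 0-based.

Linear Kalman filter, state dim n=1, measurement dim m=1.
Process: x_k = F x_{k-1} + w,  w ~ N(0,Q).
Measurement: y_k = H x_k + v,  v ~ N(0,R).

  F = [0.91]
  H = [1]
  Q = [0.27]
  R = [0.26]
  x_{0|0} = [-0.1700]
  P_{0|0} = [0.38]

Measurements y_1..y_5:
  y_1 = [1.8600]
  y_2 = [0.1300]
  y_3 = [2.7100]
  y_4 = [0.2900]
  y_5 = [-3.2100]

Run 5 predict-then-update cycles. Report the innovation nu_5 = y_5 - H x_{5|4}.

step 1: x^-=[-0.1547]  P^-=[0.5847]  S=[0.8447]  K=[0.6922]  nu=[2.0147]  x^+=[1.2399]  P^+=[0.1800]
step 2: x^-=[1.1283]  P^-=[0.4190]  S=[0.6790]  K=[0.6171]  nu=[-0.9983]  x^+=[0.5122]  P^+=[0.1604]
step 3: x^-=[0.4661]  P^-=[0.4029]  S=[0.6629]  K=[0.6078]  nu=[2.2439]  x^+=[1.8299]  P^+=[0.1580]
step 4: x^-=[1.6652]  P^-=[0.4009]  S=[0.6609]  K=[0.6066]  nu=[-1.3752]  x^+=[0.8310]  P^+=[0.1577]
step 5: x^-=[0.7562]  P^-=[0.4006]  S=[0.6606]  K=[0.6064]  nu=[-3.9662]  x^+=[-1.6490]  P^+=[0.1577]

innov = [-3.9662]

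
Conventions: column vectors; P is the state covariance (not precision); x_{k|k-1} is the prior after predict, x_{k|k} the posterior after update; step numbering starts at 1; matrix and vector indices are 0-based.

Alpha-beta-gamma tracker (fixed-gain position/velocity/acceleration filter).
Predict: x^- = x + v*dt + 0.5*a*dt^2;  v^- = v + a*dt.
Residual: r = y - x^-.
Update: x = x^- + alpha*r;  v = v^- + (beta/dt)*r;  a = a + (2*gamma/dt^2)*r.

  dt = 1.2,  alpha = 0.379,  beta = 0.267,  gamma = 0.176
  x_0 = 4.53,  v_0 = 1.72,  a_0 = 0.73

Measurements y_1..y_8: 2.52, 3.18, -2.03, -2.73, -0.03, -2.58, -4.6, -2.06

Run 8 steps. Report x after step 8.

step 1: x_pred=7.1196  r=-4.5996  x^+=5.3764  v^+=1.5726  a^+=-0.3943
step 2: x_pred=6.9795  r=-3.7995  x^+=5.5395  v^+=0.2540  a^+=-1.3231
step 3: x_pred=4.8916  r=-6.9216  x^+=2.2683  v^+=-2.8738  a^+=-3.0151
step 4: x_pred=-3.3511  r=0.6211  x^+=-3.1157  v^+=-6.3537  a^+=-2.8632
step 5: x_pred=-12.8017  r=12.7717  x^+=-7.9612  v^+=-6.9479  a^+=0.2587
step 6: x_pred=-16.1124  r=13.5324  x^+=-10.9836  v^+=-3.6265  a^+=3.5667
step 7: x_pred=-12.7674  r=8.1674  x^+=-9.6720  v^+=2.4708  a^+=5.5631
step 8: x_pred=-2.7016  r=0.6416  x^+=-2.4584  v^+=9.2893  a^+=5.7200

x_post = -2.4584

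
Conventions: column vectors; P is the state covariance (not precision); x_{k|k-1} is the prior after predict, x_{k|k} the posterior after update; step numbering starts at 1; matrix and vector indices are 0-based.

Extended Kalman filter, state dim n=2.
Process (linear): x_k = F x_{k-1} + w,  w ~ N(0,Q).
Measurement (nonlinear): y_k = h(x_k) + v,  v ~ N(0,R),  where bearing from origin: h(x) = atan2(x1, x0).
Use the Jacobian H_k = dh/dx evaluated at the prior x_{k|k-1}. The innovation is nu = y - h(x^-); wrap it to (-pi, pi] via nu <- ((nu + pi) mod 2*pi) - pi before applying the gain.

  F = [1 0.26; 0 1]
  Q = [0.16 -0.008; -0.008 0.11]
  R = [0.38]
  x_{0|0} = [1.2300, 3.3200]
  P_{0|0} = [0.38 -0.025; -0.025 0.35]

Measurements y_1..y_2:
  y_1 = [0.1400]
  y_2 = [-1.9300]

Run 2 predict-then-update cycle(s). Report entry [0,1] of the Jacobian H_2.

H_jac[0,1] = 0.1555

step 1: x^-=[2.0932, 3.3200]  P^-=[0.5507 0.0580; 0.0580 0.4600]  H_jac=[-0.2155 0.1359]  S=[0.4107]  K=[-0.2698; 0.1218]  nu=[-0.8683]  x^+=[2.3275, 3.2143]  P^+=[0.5208 0.0715; 0.0715 0.4539]
step 2: x^-=[3.1632, 3.2143]  P^-=[0.7486 0.1815; 0.1815 0.5639]  H_jac=[-0.1580 0.1555]  S=[0.4034]  K=[-0.2233; 0.1463]  nu=[-2.7234]  x^+=[3.7713, 2.8158]  P^+=[0.7285 0.1947; 0.1947 0.5553]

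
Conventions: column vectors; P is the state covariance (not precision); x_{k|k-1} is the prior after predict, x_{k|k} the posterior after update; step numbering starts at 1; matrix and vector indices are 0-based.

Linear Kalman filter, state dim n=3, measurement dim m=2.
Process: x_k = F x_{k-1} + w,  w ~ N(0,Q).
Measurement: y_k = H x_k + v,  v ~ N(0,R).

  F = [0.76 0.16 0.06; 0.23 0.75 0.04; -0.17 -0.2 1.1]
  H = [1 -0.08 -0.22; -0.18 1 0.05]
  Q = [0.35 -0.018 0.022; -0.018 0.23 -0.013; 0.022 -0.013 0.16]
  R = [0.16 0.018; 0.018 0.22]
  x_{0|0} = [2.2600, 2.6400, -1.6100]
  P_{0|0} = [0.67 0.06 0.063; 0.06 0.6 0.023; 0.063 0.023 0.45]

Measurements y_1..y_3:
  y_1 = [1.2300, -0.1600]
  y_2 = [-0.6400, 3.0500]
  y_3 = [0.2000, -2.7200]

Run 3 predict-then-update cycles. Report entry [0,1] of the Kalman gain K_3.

step 1: x^-=[2.0434, 2.4354, -2.6832]  P^-=[0.7748 0.2126 -0.0090; 0.2126 0.6269 -0.0855; -0.0090 -0.0855 0.7183]  S=[0.9405 0.0545; 0.0545 0.7889]  K=[0.8057 0.0365; 0.1504 0.7304; -0.1675 -0.0492]  nu=[-1.2089, -2.0934]  x^+=[0.9930, 0.7246, -2.3776]  P^+=[0.1600 0.0452 0.1218; 0.0452 0.1728 -0.0264; 0.1218 -0.0264 0.6891]
step 2: x^-=[0.7280, 0.6768, -2.9292]  P^-=[0.4709 0.0638 0.1294; 0.0638 0.3531 -0.0143; 0.1294 -0.0143 0.9744]  S=[0.6127 -0.0262; -0.0262 0.5640]  K=[0.7141 0.0075; 0.0892 0.6085; -0.1362 0.0134]  nu=[-1.9583, 2.6507]  x^+=[-0.6506, 2.1150, -2.6268]  P^+=[0.1587 0.0336 0.1892; 0.0336 0.1422 -0.0136; 0.1892 -0.0136 0.9629]
step 3: x^-=[-0.3136, 1.3315, -3.2018]  P^-=[0.4739 0.0572 0.2085; 0.0572 0.3342 0.0315; 0.2085 0.0315 1.2729]  S=[0.5979 -0.0384; -0.0384 0.5515]  K=[0.7094 0.0173; 0.0776 0.5955; -0.1177 0.0962]  nu=[-0.0842, -3.9479]  x^+=[-0.4417, -1.0261, -3.5719]  P^+=[0.1738 0.0349 0.2600; 0.0349 0.1385 0.0029; 0.2600 0.0029 1.2586]

K[0,1] = 0.0173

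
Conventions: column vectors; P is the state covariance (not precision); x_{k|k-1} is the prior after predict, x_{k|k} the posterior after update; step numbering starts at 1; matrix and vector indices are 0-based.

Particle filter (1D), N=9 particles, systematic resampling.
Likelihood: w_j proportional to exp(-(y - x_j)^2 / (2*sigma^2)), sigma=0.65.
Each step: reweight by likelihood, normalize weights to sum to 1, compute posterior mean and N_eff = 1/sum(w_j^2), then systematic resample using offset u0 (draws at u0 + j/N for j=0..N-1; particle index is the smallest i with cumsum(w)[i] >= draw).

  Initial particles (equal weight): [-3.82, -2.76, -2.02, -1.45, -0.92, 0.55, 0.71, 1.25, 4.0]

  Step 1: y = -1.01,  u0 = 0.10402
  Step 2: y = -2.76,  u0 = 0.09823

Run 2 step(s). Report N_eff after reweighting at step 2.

N_eff = 2.9981

step 1: w=[0.0000, 0.0121, 0.1359, 0.3614, 0.4502, 0.0255, 0.0137, 0.0011, 0.0000]  mean=-1.2213  Neff=2.8348  idx=[2, 3, 3, 3, 4, 4, 4, 4, 6]
step 2: w=[0.5286, 0.1326, 0.1326, 0.1326, 0.0184, 0.0184, 0.0184, 0.0184, 0.0000]  mean=-1.7123  Neff=2.9981  idx=[0, 0, 0, 0, 1, 1, 2, 3, 7]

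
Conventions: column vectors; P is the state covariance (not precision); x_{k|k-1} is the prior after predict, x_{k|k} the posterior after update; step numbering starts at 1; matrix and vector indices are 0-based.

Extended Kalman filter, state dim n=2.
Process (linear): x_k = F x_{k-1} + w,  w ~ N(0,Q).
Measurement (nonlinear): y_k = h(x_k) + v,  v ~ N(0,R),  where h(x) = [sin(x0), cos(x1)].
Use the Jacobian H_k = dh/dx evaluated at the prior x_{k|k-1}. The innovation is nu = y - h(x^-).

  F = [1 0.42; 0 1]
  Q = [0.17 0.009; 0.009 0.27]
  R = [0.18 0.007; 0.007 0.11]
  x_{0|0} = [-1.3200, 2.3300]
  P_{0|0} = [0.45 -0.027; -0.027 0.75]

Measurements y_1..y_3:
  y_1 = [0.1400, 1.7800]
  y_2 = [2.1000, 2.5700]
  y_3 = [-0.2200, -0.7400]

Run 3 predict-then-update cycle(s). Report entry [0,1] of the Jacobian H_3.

H_jac[0,1] = 0.0000

step 1: x^-=[-0.3414, 2.3300]  P^-=[0.7296 0.2970; 0.2970 1.0200]  H_jac=[0.9423 0.0000; 0.0000 -0.7254]  S=[0.8278 -0.1960; -0.1960 0.6467]  K=[0.8097 -0.0877; 0.0724 -1.1222]  nu=[0.4748, 2.4683]  x^+=[-0.1735, -0.4055]  P^+=[0.1540 0.0055; 0.0055 0.1695]
step 2: x^-=[-0.3438, -0.4055]  P^-=[0.3585 0.0857; 0.0857 0.4395]  H_jac=[0.9415 0.0000; 0.0000 0.3945]  S=[0.4978 0.0388; 0.0388 0.1784]  K=[0.6748 0.0426; 0.0877 0.9527]  nu=[2.4370, 1.6511]  x^+=[1.3710, 1.3814]  P^+=[0.1293 0.0239; 0.0239 0.2672]
step 3: x^-=[1.9512, 1.3814]  P^-=[0.3665 0.1451; 0.1451 0.5372]  H_jac=[-0.3713 0.0000; 0.0000 -0.9821]  S=[0.2305 0.0599; 0.0599 0.6282]  K=[-0.5448 -0.1749; -0.0158 -0.8384]  nu=[-1.1485, -0.9283]  x^+=[2.7393, 2.1778]  P^+=[0.2674 0.0235; 0.0235 0.0940]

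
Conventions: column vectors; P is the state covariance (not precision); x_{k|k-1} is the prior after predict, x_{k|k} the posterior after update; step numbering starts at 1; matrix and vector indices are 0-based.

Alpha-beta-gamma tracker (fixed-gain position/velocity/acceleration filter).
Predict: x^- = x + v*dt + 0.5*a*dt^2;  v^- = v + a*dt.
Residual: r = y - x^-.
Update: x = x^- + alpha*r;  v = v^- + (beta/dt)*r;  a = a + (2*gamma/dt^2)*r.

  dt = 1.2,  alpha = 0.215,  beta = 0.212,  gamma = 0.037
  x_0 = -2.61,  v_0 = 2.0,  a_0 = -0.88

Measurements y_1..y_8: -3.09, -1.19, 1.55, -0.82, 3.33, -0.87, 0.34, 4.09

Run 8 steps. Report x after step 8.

step 1: x_pred=-0.8436  r=-2.2464  x^+=-1.3266  v^+=0.5471  a^+=-0.9954
step 2: x_pred=-1.3867  r=0.1967  x^+=-1.3444  v^+=-0.6126  a^+=-0.9853
step 3: x_pred=-2.7890  r=4.3390  x^+=-1.8561  v^+=-1.0285  a^+=-0.7624
step 4: x_pred=-3.6392  r=2.8192  x^+=-3.0331  v^+=-1.4452  a^+=-0.6175
step 5: x_pred=-5.2119  r=8.5419  x^+=-3.3754  v^+=-0.6771  a^+=-0.1785
step 6: x_pred=-4.3165  r=3.4465  x^+=-3.5755  v^+=-0.2825  a^+=-0.0014
step 7: x_pred=-3.9155  r=4.2555  x^+=-3.0006  v^+=0.4676  a^+=0.2173
step 8: x_pred=-2.2829  r=6.3729  x^+=-0.9127  v^+=1.8543  a^+=0.5448

x_post = -0.9127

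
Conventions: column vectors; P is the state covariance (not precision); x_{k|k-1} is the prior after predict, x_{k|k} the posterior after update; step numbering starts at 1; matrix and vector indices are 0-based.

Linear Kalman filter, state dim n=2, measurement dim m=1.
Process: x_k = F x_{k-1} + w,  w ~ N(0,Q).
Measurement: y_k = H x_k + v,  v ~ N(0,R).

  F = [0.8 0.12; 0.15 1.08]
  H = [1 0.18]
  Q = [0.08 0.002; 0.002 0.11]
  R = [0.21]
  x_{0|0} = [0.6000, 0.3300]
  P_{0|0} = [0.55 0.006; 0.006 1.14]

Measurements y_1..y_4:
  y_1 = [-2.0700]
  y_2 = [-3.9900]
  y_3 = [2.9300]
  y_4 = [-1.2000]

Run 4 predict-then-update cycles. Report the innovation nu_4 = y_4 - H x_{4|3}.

innov = [-1.5149]

step 1: x^-=[0.5196, 0.4464]  P^-=[0.4496 0.2210; 0.2210 1.4540]  S=[0.7863]  K=[0.6224; 0.6140]  nu=[-2.6700]  x^+=[-1.1422, -1.1930]  P^+=[0.1450 -0.0794; -0.0794 1.1576]
step 2: x^-=[-1.0569, -1.4597]  P^-=[0.1742 0.0994; 0.0994 1.4378]  S=[0.4666]  K=[0.4117; 0.7676]  nu=[-2.6704]  x^+=[-2.1564, -3.5096]  P^+=[0.0951 -0.0481; -0.0481 1.1628]
step 3: x^-=[-2.1462, -4.1138]  P^-=[0.1484 0.1217; 0.1217 1.4529]  S=[0.4493]  K=[0.3790; 0.8530]  nu=[5.8167]  x^+=[0.0585, 0.8476]  P^+=[0.0838 -0.0236; -0.0236 1.1260]
step 4: x^-=[0.1485, 0.9241]  P^-=[0.1453 0.1372; 0.1372 1.4176]  S=[0.4507]  K=[0.3773; 0.8707]  nu=[-1.5149]  x^+=[-0.4230, -0.3948]  P^+=[0.0812 -0.0108; -0.0108 1.0760]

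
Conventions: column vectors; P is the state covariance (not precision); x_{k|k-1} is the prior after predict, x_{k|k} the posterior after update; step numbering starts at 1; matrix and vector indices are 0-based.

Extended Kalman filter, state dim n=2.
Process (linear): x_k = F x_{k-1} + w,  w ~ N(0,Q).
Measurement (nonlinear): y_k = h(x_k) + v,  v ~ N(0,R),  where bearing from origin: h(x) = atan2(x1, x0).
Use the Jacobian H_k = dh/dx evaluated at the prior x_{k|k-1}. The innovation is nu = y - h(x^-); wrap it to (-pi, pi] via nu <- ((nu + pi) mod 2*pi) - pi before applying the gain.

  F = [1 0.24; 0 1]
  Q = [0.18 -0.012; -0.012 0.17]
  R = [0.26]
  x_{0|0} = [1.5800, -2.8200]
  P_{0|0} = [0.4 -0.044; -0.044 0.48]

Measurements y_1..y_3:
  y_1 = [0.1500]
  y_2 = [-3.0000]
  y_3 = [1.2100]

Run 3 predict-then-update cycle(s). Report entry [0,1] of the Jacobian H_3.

step 1: x^-=[0.9032, -2.8200]  P^-=[0.5865 0.0592; 0.0592 0.6500]  H_jac=[0.3216 0.1030]  S=[0.3315]  K=[0.5875; 0.2594]  nu=[1.4108]  x^+=[1.7320, -2.4540]  P^+=[0.4721 0.0087; 0.0087 0.6277]
step 2: x^-=[1.1430, -2.4540]  P^-=[0.6925 0.1473; 0.1473 0.7977]  H_jac=[0.3348 0.1560]  S=[0.3724]  K=[0.6843; 0.4665]  nu=[-1.8651]  x^+=[-0.1332, -3.3241]  P^+=[0.5181 0.0284; 0.0284 0.7166]
step 3: x^-=[-0.9310, -3.3241]  P^-=[0.7530 0.1884; 0.1884 0.8866]  H_jac=[0.2790 -0.0781]  S=[0.3158]  K=[0.6185; -0.0529]  nu=[3.0539]  x^+=[0.9579, -3.4857]  P^+=[0.6322 0.1988; 0.1988 0.8858]

H_jac[0,1] = -0.0781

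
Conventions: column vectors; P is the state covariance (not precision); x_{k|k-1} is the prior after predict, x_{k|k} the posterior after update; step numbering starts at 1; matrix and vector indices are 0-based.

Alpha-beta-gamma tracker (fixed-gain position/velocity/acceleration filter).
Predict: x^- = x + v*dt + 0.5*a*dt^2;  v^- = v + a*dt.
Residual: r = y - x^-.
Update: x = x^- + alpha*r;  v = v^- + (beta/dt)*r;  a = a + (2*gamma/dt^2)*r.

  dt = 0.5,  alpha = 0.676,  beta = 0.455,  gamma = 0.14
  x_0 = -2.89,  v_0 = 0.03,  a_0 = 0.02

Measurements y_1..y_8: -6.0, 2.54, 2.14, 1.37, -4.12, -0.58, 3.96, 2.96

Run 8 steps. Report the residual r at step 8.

resid = 1.9794

step 1: x_pred=-2.8725  r=-3.1275  x^+=-4.9867  v^+=-2.8060  a^+=-3.4828
step 2: x_pred=-6.8251  r=9.3651  x^+=-0.4943  v^+=3.9748  a^+=7.0061
step 3: x_pred=2.3689  r=-0.2289  x^+=2.2142  v^+=7.2695  a^+=6.7497
step 4: x_pred=6.6926  r=-5.3226  x^+=3.0945  v^+=5.8008  a^+=0.7884
step 5: x_pred=6.0935  r=-10.2135  x^+=-0.8108  v^+=-3.0993  a^+=-10.6507
step 6: x_pred=-3.6918  r=3.1118  x^+=-1.5882  v^+=-5.5929  a^+=-7.1655
step 7: x_pred=-5.2804  r=9.2404  x^+=0.9661  v^+=-0.7669  a^+=3.1837
step 8: x_pred=0.9806  r=1.9794  x^+=2.3187  v^+=2.6262  a^+=5.4006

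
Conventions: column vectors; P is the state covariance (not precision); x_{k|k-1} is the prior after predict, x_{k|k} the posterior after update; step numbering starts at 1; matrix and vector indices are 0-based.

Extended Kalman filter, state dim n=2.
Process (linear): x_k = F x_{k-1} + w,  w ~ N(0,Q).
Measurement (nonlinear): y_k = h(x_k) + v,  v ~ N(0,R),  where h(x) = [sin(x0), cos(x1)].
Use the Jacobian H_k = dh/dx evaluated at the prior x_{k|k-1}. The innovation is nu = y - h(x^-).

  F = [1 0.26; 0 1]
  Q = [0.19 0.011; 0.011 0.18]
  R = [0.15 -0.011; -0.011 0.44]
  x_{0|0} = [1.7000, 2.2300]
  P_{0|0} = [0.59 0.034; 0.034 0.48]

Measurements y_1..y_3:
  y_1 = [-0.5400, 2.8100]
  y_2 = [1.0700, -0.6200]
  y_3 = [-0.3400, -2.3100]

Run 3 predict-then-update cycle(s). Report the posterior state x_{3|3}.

x_post = [3.4251, 2.4395]

step 1: x^-=[2.2798, 2.2300]  P^-=[0.8301 0.1698; 0.1698 0.6600]  H_jac=[-0.6511 0.0000; 0.0000 -0.7905]  S=[0.5019 0.0764; 0.0764 0.8524]  K=[-1.0675 -0.0618; -0.1289 -0.6005]  nu=[-1.2990, 3.4225]  x^+=[3.4549, 0.3422]  P^+=[0.2449 0.0195; 0.0195 0.3325]
step 2: x^-=[3.5439, 0.3422]  P^-=[0.4675 0.1170; 0.1170 0.5125]  H_jac=[-0.9202 0.0000; 0.0000 -0.3356]  S=[0.5458 0.0251; 0.0251 0.4977]  K=[-0.7863 -0.0392; -0.1817 -0.3363]  nu=[1.4616, -1.5620]  x^+=[2.4559, 0.6020]  P^+=[0.1277 0.0256; 0.0256 0.4351]
step 3: x^-=[2.6124, 0.6020]  P^-=[0.3604 0.1497; 0.1497 0.6151]  H_jac=[-0.8632 0.0000; 0.0000 -0.5663]  S=[0.4186 0.0622; 0.0622 0.6372]  K=[-0.7342 -0.0614; -0.2309 -0.5240]  nu=[-0.8449, -3.1342]  x^+=[3.4251, 2.4395]  P^+=[0.1268 0.0334; 0.0334 0.4027]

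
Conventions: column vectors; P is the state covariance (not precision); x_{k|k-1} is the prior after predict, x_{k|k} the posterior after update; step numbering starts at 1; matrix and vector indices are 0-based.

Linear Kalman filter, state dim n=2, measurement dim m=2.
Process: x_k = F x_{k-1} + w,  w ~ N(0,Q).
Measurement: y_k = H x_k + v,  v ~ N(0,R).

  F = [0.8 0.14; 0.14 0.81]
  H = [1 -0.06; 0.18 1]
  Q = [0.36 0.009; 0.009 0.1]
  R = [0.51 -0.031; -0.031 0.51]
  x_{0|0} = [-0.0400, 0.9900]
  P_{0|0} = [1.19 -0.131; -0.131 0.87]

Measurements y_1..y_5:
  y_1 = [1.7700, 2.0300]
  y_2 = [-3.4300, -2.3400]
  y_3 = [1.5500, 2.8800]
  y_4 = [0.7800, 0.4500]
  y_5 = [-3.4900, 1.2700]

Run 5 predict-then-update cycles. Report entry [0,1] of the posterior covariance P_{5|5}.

P_post[0,1] = 0.0075

step 1: x^-=[0.1066, 0.7963]  P^-=[1.1093 0.1535; 0.1535 0.6644]  S=[1.6033 0.2806; 0.2806 1.2656]  K=[0.6630 0.1320; -0.0258 0.5525]  nu=[1.7112, 1.2145]  x^+=[1.4015, 1.4231]  P^+=[0.3333 -0.0132; -0.0132 0.2850]
step 2: x^-=[1.3205, 1.3490]  P^-=[0.5759 0.0698; 0.0698 0.2905]  S=[1.0786 0.1243; 0.1243 0.8443]  K=[0.5151 0.1296; 0.0073 0.3579]  nu=[-4.6695, -3.9266]  x^+=[-1.5940, -0.0906]  P^+=[0.2589 0.0035; 0.0035 0.1817]
step 3: x^-=[-1.2879, -0.2965]  P^-=[0.5301 0.0610; 0.0610 0.2251]  S=[1.0336 0.1112; 0.1112 0.7742]  K=[0.4952 0.1308; 0.0133 0.3030]  nu=[2.8201, 3.4083]  x^+=[0.5547, 0.7737]  P^+=[0.2489 0.0066; 0.0066 0.1529]
step 4: x^-=[0.5521, 0.7043]  P^-=[0.5238 0.0586; 0.0586 0.2067]  S=[1.0275 0.1089; 0.1089 0.7548]  K=[0.4924 0.1315; 0.0147 0.2857]  nu=[0.2702, -0.3537]  x^+=[0.6386, 0.6072]  P^+=[0.2475 0.0073; 0.0073 0.1439]
step 5: x^-=[0.5959, 0.5813]  P^-=[0.5228 0.0579; 0.0579 0.2009]  S=[1.0266 0.1083; 0.1083 0.7487]  K=[0.4920 0.1318; 0.0151 0.2801]  nu=[-4.0510, 0.5815]  x^+=[-1.3205, 0.6830]  P^+=[0.2473 0.0075; 0.0075 0.1410]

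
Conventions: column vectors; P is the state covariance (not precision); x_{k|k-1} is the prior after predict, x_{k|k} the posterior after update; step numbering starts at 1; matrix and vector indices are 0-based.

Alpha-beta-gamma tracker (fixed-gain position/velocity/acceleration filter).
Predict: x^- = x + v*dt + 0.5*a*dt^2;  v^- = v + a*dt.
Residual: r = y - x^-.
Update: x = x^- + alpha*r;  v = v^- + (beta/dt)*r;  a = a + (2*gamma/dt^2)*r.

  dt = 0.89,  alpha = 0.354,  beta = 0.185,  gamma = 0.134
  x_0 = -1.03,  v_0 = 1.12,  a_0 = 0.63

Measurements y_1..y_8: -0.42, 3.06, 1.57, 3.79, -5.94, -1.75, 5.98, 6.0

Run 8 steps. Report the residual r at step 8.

step 1: x_pred=0.2163  r=-0.6363  x^+=-0.0089  v^+=1.5484  a^+=0.4147
step 2: x_pred=1.5334  r=1.5266  x^+=2.0738  v^+=2.2348  a^+=0.9312
step 3: x_pred=4.4316  r=-2.8616  x^+=3.4186  v^+=2.4688  a^+=-0.0370
step 4: x_pred=5.6012  r=-1.8112  x^+=4.9600  v^+=2.0594  a^+=-0.6498
step 5: x_pred=6.5355  r=-12.4755  x^+=2.1192  v^+=-1.1122  a^+=-4.8708
step 6: x_pred=-0.7997  r=-0.9503  x^+=-1.1361  v^+=-5.6447  a^+=-5.1923
step 7: x_pred=-8.2163  r=14.1963  x^+=-3.1908  v^+=-7.3149  a^+=-0.3891
step 8: x_pred=-9.8552  r=15.8552  x^+=-4.2425  v^+=-4.3655  a^+=4.9754

resid = 15.8552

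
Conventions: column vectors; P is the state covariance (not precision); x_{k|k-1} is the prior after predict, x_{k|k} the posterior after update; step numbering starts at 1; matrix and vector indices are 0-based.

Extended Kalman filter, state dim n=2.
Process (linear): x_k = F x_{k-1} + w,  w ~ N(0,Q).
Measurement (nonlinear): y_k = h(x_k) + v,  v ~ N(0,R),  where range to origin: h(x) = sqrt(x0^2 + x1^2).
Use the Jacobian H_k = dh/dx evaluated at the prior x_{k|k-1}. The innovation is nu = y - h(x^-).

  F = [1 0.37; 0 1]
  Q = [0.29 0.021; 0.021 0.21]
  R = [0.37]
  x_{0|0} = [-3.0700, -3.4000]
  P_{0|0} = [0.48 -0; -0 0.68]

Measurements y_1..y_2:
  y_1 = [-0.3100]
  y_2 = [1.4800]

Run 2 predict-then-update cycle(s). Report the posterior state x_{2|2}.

step 1: x^-=[-4.3280, -3.4000]  P^-=[0.8631 0.2726; 0.2726 0.8900]  H_jac=[-0.7864 -0.6178]  S=[1.5082]  K=[-0.5617; -0.5067]  nu=[-5.8138]  x^+=[-1.0626, -0.4543]  P^+=[0.3873 -0.1566; -0.1566 0.5028]
step 2: x^-=[-1.2307, -0.4543]  P^-=[0.6302 0.0504; 0.0504 0.7128]  H_jac=[-0.9381 -0.3463]  S=[1.0429]  K=[-0.5837; -0.2821]  nu=[0.1681]  x^+=[-1.3288, -0.5017]  P^+=[0.2750 -0.1213; -0.1213 0.6298]

x_post = [-1.3288, -0.5017]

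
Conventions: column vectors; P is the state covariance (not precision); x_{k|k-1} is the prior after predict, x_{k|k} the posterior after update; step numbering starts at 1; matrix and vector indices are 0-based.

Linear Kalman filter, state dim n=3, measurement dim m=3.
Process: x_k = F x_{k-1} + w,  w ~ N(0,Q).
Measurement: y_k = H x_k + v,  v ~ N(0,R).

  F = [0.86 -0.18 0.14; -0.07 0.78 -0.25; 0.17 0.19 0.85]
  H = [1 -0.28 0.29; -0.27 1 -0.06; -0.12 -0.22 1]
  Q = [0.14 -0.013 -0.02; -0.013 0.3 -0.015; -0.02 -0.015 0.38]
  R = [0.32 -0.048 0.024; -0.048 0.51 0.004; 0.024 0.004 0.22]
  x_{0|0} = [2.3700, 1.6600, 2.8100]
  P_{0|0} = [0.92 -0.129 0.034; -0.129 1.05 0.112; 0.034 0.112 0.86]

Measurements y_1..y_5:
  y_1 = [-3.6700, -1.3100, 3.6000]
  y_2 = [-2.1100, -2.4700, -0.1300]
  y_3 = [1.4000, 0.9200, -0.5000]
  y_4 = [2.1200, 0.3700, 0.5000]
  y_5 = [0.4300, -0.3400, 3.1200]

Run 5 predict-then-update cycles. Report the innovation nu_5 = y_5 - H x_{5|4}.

innov = [-0.4378, 0.1148, 2.7623]

step 1: x^-=[2.1328, 0.4264, 3.1068]  P^-=[0.9138 -0.3244 0.1753; -0.3244 0.9687 -0.0030; 0.1753 -0.0030 1.1035]  S=[1.6864 -0.9593 0.5248; -0.9593 1.7305 -0.2752; 0.5248 -0.2752 1.3257]  K=[0.6881 0.0190 -0.1650; -0.0079 0.6054 -0.0049; 0.1170 0.1242 0.7965]  nu=[-6.5844, -0.9741, 0.8429]  x^+=[-2.5554, -0.1156, 2.8869]  P^+=[0.2213 0.0367 0.0149; 0.0367 0.3236 0.0767; 0.0149 0.0767 0.1972]
step 2: x^-=[-1.7726, -0.6330, 1.9975]  P^-=[0.3064 -0.0451 0.0312; -0.0451 0.4769 0.0385; 0.0312 0.0385 0.5720]  S=[0.7489 -0.3152 0.2077; -0.3152 1.0320 -0.0917; 0.2077 -0.0917 0.7927]  K=[0.4744 0.0087 -0.1179; -0.0241 0.4628 -0.0171; 0.0929 0.0858 0.6918]  nu=[-1.0939, -2.1957, -2.4795]  x^+=[-2.0185, -1.5804, -0.0078]  P^+=[0.1524 0.0229 0.0088; 0.0229 0.2465 0.0545; 0.0088 0.0545 0.1678]
step 3: x^-=[-1.4525, -1.0895, -0.6500]  P^-=[0.2563 -0.0406 0.0166; -0.0406 0.4378 0.0194; 0.0166 0.0194 0.5362]  S=[0.6849 -0.2891 0.1926; -0.2891 0.9885 -0.0984; 0.1926 -0.0984 0.7664]  K=[0.4312 0.0026 -0.1148; -0.0366 0.4392 -0.0283; 0.0836 0.0747 0.6800]  nu=[2.7359, 1.5783, -0.2640]  x^+=[-0.2383, -0.4890, -0.4828]  P^+=[0.1385 0.0179 0.0057; 0.0179 0.2334 0.0481; 0.0057 0.0481 0.1632]
step 4: x^-=[-0.1845, -0.2440, -0.5438]  P^-=[0.2466 -0.0414 0.0122; -0.0414 0.4323 0.0144; 0.0122 0.0144 0.5287]  S=[0.6729 -0.2866 0.1889; -0.2866 0.9832 -0.1009; 0.1889 -0.1009 0.7617]  K=[0.4215 0.0005 -0.1153; -0.0411 0.4350 -0.0316; 0.0805 0.0721 0.6776]  nu=[2.3939, 0.5316, 0.9680]  x^+=[0.7132, -0.1417, 0.3431]  P^+=[0.1353 0.0164 0.0046; 0.0164 0.2309 0.0466; 0.0046 0.0466 0.1621]
step 5: x^-=[0.6869, -0.2462, 0.3859]  P^-=[0.2445 -0.0419 0.0109; -0.0419 0.4315 0.0133; 0.0109 0.0133 0.5268]  S=[0.6702 -0.2865 0.1878; -0.2865 0.9826 -0.1015; 0.1878 -0.1015 0.7605]  K=[0.4193 -0.0002 -0.1156; -0.0424 0.4341 -0.0323; 0.0795 0.0715 0.6770]  nu=[-0.4378, 0.1148, 2.7623]  x^+=[0.1839, -0.2671, 2.2294]  P^+=[0.1346 0.0159 0.0043; 0.0159 0.2304 0.0462; 0.0043 0.0462 0.1618]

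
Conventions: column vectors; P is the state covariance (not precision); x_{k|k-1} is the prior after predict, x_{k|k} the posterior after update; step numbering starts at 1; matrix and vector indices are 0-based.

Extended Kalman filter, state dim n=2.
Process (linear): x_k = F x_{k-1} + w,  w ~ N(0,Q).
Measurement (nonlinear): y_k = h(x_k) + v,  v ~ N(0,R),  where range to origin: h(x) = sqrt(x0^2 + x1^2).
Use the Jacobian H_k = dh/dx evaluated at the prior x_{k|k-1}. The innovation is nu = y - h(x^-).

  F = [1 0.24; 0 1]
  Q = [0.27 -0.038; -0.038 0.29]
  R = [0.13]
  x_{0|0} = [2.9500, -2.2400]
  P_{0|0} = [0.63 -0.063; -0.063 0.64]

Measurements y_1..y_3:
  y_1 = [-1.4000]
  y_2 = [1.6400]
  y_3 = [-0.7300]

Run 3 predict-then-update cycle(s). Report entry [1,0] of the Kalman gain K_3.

K[1,0] = 0.9446

step 1: x^-=[2.4124, -2.2400]  P^-=[0.9066 0.0526; 0.0526 0.9300]  H_jac=[0.7328 -0.6804]  S=[0.9950]  K=[0.6318; -0.5973]  nu=[-4.6920]  x^+=[-0.5518, 0.5623]  P^+=[0.5095 0.4280; 0.4280 0.5751]
step 2: x^-=[-0.4168, 0.5623]  P^-=[1.0181 0.5280; 0.5280 0.8651]  H_jac=[-0.5955 0.8033]  S=[0.5441]  K=[-0.3346; 0.6993]  nu=[0.9400]  x^+=[-0.7314, 1.2197]  P^+=[0.9572 0.6554; 0.6554 0.5990]
step 3: x^-=[-0.4387, 1.2197]  P^-=[1.5762 0.7611; 0.7611 0.8890]  H_jac=[-0.3384 0.9410]  S=[0.6129]  K=[0.2982; 0.9446]  nu=[-2.0262]  x^+=[-1.0428, -0.6941]  P^+=[1.5217 0.5885; 0.5885 0.3422]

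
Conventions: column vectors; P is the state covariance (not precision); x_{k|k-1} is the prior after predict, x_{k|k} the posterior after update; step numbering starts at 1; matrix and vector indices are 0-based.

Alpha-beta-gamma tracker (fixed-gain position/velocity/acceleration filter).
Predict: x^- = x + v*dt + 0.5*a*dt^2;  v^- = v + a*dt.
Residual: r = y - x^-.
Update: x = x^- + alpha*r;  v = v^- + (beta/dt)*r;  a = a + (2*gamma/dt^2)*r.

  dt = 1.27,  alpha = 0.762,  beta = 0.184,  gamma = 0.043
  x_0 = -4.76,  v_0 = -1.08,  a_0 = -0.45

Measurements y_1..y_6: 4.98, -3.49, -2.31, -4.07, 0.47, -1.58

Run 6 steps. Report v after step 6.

v_post = -0.1652

step 1: x_pred=-6.4945  r=11.4745  x^+=2.2491  v^+=0.0109  a^+=0.1618
step 2: x_pred=2.3935  r=-5.8835  x^+=-2.0897  v^+=-0.6359  a^+=-0.1519
step 3: x_pred=-3.0199  r=0.7099  x^+=-2.4790  v^+=-0.7260  a^+=-0.1140
step 4: x_pred=-3.4929  r=-0.5771  x^+=-3.9327  v^+=-0.9544  a^+=-0.1448
step 5: x_pred=-5.2616  r=5.7316  x^+=-0.8941  v^+=-0.3079  a^+=0.1608
step 6: x_pred=-1.1555  r=-0.4245  x^+=-1.4790  v^+=-0.1652  a^+=0.1382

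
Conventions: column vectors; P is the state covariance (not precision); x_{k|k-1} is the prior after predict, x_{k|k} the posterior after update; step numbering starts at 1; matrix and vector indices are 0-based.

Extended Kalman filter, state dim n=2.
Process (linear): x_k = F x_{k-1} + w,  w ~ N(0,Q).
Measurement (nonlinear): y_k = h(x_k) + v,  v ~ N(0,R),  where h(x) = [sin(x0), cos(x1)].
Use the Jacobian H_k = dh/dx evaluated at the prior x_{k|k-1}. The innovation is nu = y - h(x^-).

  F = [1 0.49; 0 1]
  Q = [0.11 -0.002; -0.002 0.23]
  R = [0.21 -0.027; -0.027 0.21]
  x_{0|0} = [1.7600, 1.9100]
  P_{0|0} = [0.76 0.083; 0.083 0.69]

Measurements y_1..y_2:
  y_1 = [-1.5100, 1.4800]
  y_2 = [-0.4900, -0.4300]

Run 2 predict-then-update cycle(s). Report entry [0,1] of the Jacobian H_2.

H_jac[0,1] = 0.0000

step 1: x^-=[2.6959, 1.9100]  P^-=[1.1170 0.4191; 0.4191 0.9200]  H_jac=[-0.9023 0.0000; 0.0000 -0.9430]  S=[1.1194 0.3296; 0.3296 1.0281]  K=[-0.8692 -0.1057; -0.0987 -0.8122]  nu=[-1.9411, 1.8127]  x^+=[4.1915, 0.6292]  P^+=[0.1991 -0.0013; -0.0013 0.1780]
step 2: x^-=[4.4998, 0.6292]  P^-=[0.3506 0.0839; 0.0839 0.4080]  H_jac=[-0.2110 0.0000; 0.0000 -0.5885]  S=[0.2256 -0.0166; -0.0166 0.3513]  K=[-0.3394 -0.1566; -0.1292 -0.6896]  nu=[0.4875, -1.2385]  x^+=[4.5282, 1.4203]  P^+=[0.3177 0.0403; 0.0403 0.2402]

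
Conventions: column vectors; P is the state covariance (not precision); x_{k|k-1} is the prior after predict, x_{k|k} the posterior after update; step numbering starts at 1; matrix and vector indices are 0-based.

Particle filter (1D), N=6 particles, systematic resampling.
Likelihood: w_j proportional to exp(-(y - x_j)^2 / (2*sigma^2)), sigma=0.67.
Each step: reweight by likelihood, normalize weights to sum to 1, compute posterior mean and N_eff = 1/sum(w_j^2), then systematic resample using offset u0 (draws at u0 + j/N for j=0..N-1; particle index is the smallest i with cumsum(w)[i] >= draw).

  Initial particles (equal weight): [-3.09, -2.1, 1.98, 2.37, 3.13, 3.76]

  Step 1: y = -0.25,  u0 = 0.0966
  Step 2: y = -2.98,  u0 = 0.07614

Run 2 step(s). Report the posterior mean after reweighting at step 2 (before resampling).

post_mean = -2.1000

step 1: w=[0.0047, 0.8297, 0.1475, 0.0179, 0.0001, 0.0000]  mean=-1.4219  Neff=1.4075  idx=[1, 1, 1, 1, 1, 2]
step 2: w=[0.2000, 0.2000, 0.2000, 0.2000, 0.2000, 0.0000]  mean=-2.1000  Neff=5.0000  idx=[0, 1, 2, 2, 3, 4]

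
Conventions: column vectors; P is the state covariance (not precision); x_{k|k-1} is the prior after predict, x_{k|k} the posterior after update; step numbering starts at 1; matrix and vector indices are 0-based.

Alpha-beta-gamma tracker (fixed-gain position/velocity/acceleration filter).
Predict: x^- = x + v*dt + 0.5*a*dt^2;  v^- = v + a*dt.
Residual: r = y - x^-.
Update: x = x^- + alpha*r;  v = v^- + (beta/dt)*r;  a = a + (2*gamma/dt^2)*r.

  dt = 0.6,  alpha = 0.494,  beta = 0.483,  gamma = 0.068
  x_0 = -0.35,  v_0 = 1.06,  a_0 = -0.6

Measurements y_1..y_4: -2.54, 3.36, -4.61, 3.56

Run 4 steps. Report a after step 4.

a_post = 0.6962

step 1: x_pred=0.1780  r=-2.7180  x^+=-1.1647  v^+=-1.4880  a^+=-1.6268
step 2: x_pred=-2.3503  r=5.7103  x^+=0.4706  v^+=2.1327  a^+=0.5304
step 3: x_pred=1.8457  r=-6.4557  x^+=-1.3434  v^+=-2.7459  a^+=-1.9084
step 4: x_pred=-3.3344  r=6.8944  x^+=0.0714  v^+=1.6591  a^+=0.6962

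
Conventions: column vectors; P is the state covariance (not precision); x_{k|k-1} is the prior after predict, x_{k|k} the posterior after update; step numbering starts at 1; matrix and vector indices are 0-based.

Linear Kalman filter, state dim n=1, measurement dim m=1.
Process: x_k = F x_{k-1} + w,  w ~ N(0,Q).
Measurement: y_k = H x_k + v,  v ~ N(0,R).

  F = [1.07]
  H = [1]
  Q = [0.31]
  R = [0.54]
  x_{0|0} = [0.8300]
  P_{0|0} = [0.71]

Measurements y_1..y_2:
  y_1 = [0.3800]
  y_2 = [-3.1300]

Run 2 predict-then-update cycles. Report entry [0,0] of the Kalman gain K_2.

step 1: x^-=[0.8881]  P^-=[1.1229]  S=[1.6629]  K=[0.6753]  nu=[-0.5081]  x^+=[0.5450]  P^+=[0.3646]
step 2: x^-=[0.5831]  P^-=[0.7275]  S=[1.2675]  K=[0.5740]  nu=[-3.7131]  x^+=[-1.5480]  P^+=[0.3099]

K[0,0] = 0.5740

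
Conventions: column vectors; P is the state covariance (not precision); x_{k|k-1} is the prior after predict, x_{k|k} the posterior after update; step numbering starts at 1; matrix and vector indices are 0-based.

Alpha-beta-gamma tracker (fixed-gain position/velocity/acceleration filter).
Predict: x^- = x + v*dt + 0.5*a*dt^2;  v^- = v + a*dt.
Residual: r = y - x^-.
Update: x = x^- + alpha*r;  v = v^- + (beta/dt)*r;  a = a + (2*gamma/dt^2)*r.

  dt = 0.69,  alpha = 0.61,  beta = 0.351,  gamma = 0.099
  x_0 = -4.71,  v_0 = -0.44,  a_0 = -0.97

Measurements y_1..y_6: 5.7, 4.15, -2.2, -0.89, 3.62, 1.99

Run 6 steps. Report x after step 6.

x_post = 1.3552

step 1: x_pred=-5.2445  r=10.9445  x^+=1.4316  v^+=4.4581  a^+=3.5816
step 2: x_pred=5.3603  r=-1.2103  x^+=4.6220  v^+=6.3137  a^+=3.0782
step 3: x_pred=9.7113  r=-11.9113  x^+=2.4454  v^+=2.3785  a^+=-1.8754
step 4: x_pred=3.6401  r=-4.5301  x^+=0.8767  v^+=-1.2200  a^+=-3.7594
step 5: x_pred=-0.8600  r=4.4800  x^+=1.8728  v^+=-1.5350  a^+=-1.8963
step 6: x_pred=0.3622  r=1.6278  x^+=1.3552  v^+=-2.0154  a^+=-1.2193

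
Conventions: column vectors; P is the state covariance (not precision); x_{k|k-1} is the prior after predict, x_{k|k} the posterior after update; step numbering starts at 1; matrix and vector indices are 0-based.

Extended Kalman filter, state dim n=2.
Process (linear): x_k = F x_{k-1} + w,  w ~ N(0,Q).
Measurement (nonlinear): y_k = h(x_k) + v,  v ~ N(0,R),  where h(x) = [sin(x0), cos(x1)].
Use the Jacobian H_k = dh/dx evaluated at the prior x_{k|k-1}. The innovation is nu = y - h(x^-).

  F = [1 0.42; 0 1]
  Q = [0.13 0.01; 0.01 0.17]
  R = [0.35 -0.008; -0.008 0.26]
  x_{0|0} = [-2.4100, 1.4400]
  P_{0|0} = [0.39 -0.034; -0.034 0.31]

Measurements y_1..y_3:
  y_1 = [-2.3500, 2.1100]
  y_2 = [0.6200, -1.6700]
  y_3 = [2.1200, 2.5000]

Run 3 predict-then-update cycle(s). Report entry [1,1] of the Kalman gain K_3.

K[1,1] = -0.6619

step 1: x^-=[-1.8052, 1.4400]  P^-=[0.5461 0.1062; 0.1062 0.4800]  H_jac=[-0.2323 0.0000; 0.0000 -0.9915]  S=[0.3795 0.0165; 0.0165 0.7318]  K=[-0.3284 -0.1365; -0.0368 -0.6495]  nu=[-1.3773, 1.9796]  x^+=[-1.6231, 0.2051]  P^+=[0.4901 0.0331; 0.0331 0.1700]
step 2: x^-=[-1.5370, 0.2051]  P^-=[0.6779 0.1146; 0.1146 0.3400]  H_jac=[0.0338 0.0000; 0.0000 -0.2037]  S=[0.3508 -0.0088; -0.0088 0.2741]  K=[0.0632 -0.0831; 0.0047 -0.2525]  nu=[1.6194, -2.6490]  x^+=[-1.2145, 0.8816]  P^+=[0.6745 0.1086; 0.1086 0.3225]
step 3: x^-=[-0.8442, 0.8816]  P^-=[0.9526 0.2540; 0.2540 0.4925]  H_jac=[0.6643 0.0000; 0.0000 -0.7717]  S=[0.7704 -0.1382; -0.1382 0.5533]  K=[0.7934 -0.1561; 0.1003 -0.6619]  nu=[2.8675, 1.8641]  x^+=[1.1400, -0.0646]  P^+=[0.4199 0.0608; 0.0608 0.2240]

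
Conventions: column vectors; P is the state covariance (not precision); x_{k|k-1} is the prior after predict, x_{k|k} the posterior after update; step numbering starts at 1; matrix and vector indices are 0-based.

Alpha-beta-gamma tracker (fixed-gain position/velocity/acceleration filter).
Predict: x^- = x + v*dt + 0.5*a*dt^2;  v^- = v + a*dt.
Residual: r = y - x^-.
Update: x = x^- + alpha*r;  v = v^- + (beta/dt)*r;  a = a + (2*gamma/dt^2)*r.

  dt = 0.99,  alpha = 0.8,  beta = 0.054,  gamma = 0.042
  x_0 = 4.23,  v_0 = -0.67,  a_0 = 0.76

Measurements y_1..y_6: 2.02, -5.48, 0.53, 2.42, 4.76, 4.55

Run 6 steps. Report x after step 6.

step 1: x_pred=3.9391  r=-1.9191  x^+=2.4038  v^+=-0.0223  a^+=0.5955
step 2: x_pred=2.6736  r=-8.1536  x^+=-3.8493  v^+=0.1225  a^+=-0.1033
step 3: x_pred=-3.7786  r=4.3086  x^+=-0.3317  v^+=0.2553  a^+=0.2660
step 4: x_pred=0.0514  r=2.3686  x^+=1.9463  v^+=0.6478  a^+=0.4690
step 5: x_pred=2.8174  r=1.9426  x^+=4.3715  v^+=1.2181  a^+=0.6355
step 6: x_pred=5.8888  r=-1.3388  x^+=4.8178  v^+=1.7742  a^+=0.5207

x_post = 4.8178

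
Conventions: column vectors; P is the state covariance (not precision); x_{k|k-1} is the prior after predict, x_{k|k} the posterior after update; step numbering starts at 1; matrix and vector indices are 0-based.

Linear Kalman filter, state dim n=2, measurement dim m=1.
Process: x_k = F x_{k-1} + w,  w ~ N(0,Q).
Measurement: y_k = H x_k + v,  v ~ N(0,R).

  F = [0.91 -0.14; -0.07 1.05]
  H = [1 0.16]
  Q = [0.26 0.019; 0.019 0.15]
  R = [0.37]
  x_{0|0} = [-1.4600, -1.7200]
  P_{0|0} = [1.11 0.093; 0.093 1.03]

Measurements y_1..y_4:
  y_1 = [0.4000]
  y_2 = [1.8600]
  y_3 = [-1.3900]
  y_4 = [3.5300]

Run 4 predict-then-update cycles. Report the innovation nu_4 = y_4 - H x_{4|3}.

step 1: x^-=[-1.0878, -1.7038]  P^-=[1.1757 -0.1133; -0.1133 1.2773]  S=[1.5421]  K=[0.7506; 0.0590]  nu=[1.7604]  x^+=[0.2336, -1.5999]  P^+=[0.3068 -0.1817; -0.1817 1.2720]
step 2: x^-=[0.4366, -1.6962]  P^-=[0.5853 -0.3629; -0.3629 1.5806]  S=[0.8796]  K=[0.5994; -0.1251]  nu=[1.6948]  x^+=[1.4524, -1.9082]  P^+=[0.2693 -0.2970; -0.2970 1.5668]
step 3: x^-=[1.5888, -2.1053]  P^-=[0.5894 -0.5151; -0.5151 1.9224]  S=[0.8437]  K=[0.6008; -0.2460]  nu=[-2.6420]  x^+=[0.0014, -1.4554]  P^+=[0.2848 -0.3904; -0.3904 1.8713]
step 4: x^-=[0.2051, -1.5282]  P^-=[0.6320 -0.6511; -0.6511 2.2719]  S=[0.8518]  K=[0.6196; -0.3376]  nu=[3.5695]  x^+=[2.4168, -2.7334]  P^+=[0.3049 -0.4729; -0.4729 2.1748]

innov = [3.5695]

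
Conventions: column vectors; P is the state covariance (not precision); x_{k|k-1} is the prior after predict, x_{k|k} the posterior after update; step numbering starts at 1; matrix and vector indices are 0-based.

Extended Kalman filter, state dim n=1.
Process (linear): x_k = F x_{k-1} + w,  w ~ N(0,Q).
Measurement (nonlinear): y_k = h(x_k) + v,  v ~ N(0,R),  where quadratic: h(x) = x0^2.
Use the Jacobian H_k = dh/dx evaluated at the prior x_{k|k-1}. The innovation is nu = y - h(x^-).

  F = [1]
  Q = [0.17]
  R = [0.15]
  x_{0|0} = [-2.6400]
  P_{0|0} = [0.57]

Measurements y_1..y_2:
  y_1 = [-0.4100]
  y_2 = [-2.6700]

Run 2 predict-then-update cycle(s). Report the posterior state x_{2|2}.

step 1: x^-=[-2.6400]  P^-=[0.7400]  H_jac=[-5.2800]  S=[20.7800]  K=[-0.1880]  nu=[-7.3796]  x^+=[-1.2524]  P^+=[0.0053]
step 2: x^-=[-1.2524]  P^-=[0.1753]  H_jac=[-2.5049]  S=[1.2502]  K=[-0.3513]  nu=[-4.2386]  x^+=[0.2367]  P^+=[0.0210]

x_post = [0.2367]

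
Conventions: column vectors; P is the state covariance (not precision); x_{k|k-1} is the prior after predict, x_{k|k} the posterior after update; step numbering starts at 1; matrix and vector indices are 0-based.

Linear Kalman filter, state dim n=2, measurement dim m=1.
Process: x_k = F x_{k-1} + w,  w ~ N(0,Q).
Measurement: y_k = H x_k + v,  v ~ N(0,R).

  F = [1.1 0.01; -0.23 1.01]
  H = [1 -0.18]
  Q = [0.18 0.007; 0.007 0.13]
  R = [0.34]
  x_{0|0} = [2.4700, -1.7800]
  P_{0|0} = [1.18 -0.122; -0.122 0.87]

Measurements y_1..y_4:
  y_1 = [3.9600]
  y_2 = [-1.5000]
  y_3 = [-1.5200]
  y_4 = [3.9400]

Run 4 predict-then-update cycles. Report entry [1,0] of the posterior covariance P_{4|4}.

step 1: x^-=[2.6992, -2.3659]  P^-=[1.6052 -0.4180; -0.4180 1.1366]  S=[2.1325]  K=[0.7880; -0.2920]  nu=[0.8349]  x^+=[3.3571, -2.6097]  P^+=[0.2810 0.0726; 0.0726 0.9548]
step 2: x^-=[3.6668, -3.4079]  P^-=[0.5217 0.0260; 0.0260 1.0851]  S=[0.8875]  K=[0.5826; -0.1907]  nu=[-5.7802]  x^+=[0.2995, -2.3054]  P^+=[0.2205 0.1247; 0.1247 1.0529]
step 3: x^-=[0.3064, -2.3973]  P^-=[0.4497 0.1001; 0.1001 1.1578]  S=[0.7912]  K=[0.5456; -0.1369]  nu=[-2.2579]  x^+=[-0.9255, -2.0881]  P^+=[0.2142 0.1592; 0.1592 1.1429]
step 4: x^-=[-1.0390, -1.8961]  P^-=[0.4427 0.1408; 0.1408 1.2333]  S=[0.7720]  K=[0.5407; -0.1051]  nu=[4.6377]  x^+=[1.4684, -2.3837]  P^+=[0.2171 0.1847; 0.1847 1.2247]

P_post[1,0] = 0.1847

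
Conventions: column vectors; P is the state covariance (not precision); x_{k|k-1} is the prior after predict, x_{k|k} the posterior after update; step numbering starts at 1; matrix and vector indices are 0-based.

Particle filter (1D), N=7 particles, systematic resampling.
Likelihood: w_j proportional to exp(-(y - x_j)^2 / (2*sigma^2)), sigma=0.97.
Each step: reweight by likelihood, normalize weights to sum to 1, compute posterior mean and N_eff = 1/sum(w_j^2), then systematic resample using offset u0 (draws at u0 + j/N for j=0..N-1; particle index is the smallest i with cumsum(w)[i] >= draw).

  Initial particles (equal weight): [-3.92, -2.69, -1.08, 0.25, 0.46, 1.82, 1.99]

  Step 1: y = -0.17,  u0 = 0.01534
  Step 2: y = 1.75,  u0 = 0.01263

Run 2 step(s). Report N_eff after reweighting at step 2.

step 1: w=[0.0002, 0.0131, 0.2472, 0.3495, 0.3109, 0.0468, 0.0322]  mean=0.0764  Neff=3.5291  idx=[2, 2, 3, 3, 3, 4, 4]
step 2: w=[0.0080, 0.0080, 0.1717, 0.1717, 0.1717, 0.2344, 0.2344]  mean=0.3270  Neff=5.0387  idx=[1, 2, 3, 4, 5, 5, 6]

N_eff = 5.0387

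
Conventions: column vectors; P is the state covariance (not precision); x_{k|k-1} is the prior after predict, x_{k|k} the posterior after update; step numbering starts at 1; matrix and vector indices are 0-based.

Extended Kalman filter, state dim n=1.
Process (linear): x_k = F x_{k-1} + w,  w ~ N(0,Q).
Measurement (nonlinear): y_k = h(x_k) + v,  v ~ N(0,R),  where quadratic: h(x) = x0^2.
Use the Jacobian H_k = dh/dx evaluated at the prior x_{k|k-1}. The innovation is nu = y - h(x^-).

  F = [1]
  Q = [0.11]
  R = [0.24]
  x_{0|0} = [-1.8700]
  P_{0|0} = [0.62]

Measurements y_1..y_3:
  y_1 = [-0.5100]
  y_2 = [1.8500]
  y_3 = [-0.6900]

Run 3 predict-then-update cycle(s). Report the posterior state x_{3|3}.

step 1: x^-=[-1.8700]  P^-=[0.7300]  H_jac=[-3.7400]  S=[10.4509]  K=[-0.2612]  nu=[-4.0069]  x^+=[-0.8232]  P^+=[0.0168]
step 2: x^-=[-0.8232]  P^-=[0.1268]  H_jac=[-1.6465]  S=[0.5836]  K=[-0.3576]  nu=[1.1723]  x^+=[-1.2425]  P^+=[0.0521]
step 3: x^-=[-1.2425]  P^-=[0.1621]  H_jac=[-2.4849]  S=[1.2411]  K=[-0.3246]  nu=[-2.2337]  x^+=[-0.5174]  P^+=[0.0314]

x_post = [-0.5174]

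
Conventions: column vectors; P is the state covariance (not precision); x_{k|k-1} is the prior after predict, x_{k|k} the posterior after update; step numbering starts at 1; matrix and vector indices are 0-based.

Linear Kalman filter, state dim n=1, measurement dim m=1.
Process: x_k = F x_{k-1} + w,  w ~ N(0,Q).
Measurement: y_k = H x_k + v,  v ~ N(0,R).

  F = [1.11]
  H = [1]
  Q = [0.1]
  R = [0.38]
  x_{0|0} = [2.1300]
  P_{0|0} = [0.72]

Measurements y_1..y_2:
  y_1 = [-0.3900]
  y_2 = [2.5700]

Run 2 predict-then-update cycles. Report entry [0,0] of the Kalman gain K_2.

K[0,0] = 0.5355

step 1: x^-=[2.3643]  P^-=[0.9871]  S=[1.3671]  K=[0.7220]  nu=[-2.7543]  x^+=[0.3756]  P^+=[0.2744]
step 2: x^-=[0.4169]  P^-=[0.4381]  S=[0.8181]  K=[0.5355]  nu=[2.1531]  x^+=[1.5699]  P^+=[0.2035]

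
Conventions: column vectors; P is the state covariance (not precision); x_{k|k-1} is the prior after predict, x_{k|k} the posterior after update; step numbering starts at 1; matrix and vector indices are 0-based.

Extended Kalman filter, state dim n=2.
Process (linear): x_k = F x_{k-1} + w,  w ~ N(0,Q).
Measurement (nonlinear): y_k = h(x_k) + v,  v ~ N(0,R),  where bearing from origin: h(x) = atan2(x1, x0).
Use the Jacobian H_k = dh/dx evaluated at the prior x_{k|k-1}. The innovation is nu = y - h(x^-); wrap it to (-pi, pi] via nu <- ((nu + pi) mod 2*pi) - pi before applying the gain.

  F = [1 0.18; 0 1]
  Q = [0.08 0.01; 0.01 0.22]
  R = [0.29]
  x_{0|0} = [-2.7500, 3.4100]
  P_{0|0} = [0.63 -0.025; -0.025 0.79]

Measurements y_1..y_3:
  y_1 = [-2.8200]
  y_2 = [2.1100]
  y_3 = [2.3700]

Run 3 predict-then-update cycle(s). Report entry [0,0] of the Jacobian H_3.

step 1: x^-=[-2.1362, 3.4100]  P^-=[0.7266 0.1272; 0.1272 1.0100]  H_jac=[-0.2106 -0.1319]  S=[0.3469]  K=[-0.4895; -0.4614]  nu=[1.3327]  x^+=[-2.7886, 2.7951]  P^+=[0.6435 0.0489; 0.0489 0.9362]
step 2: x^-=[-2.2855, 2.7951]  P^-=[0.7714 0.2274; 0.2274 1.1562]  H_jac=[-0.2144 -0.1753]  S=[0.3781]  K=[-0.5429; -0.6650]  nu=[-0.1462]  x^+=[-2.2061, 2.8923]  P^+=[0.6600 0.0909; 0.0909 0.9889]
step 3: x^-=[-1.6855, 2.8923]  P^-=[0.8047 0.2789; 0.2789 1.2089]  H_jac=[-0.2581 -0.1504]  S=[0.3926]  K=[-0.6358; -0.6465]  nu=[0.2716]  x^+=[-1.8582, 2.7168]  P^+=[0.6460 0.1175; 0.1175 1.0449]

H_jac[0,0] = -0.2581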